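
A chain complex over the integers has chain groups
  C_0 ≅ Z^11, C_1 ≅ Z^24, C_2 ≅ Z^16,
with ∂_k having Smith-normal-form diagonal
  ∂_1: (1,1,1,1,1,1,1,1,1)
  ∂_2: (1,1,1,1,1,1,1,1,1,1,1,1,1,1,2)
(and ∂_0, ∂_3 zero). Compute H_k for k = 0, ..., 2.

H_0 ≅ Z^2,  H_1 ≅ Z/2,  H_2 ≅ Z.

H_0: b_0 = 11 − 0 − 9 = 2; torsion from ∂_1 factors > 1: none. So H_0 ≅ Z^2.
H_1: b_1 = 24 − 9 − 15 = 0; torsion from ∂_2 factors > 1: [2]. So H_1 ≅ Z/2.
H_2: b_2 = 16 − 15 − 0 = 1; torsion from ∂_3 factors > 1: none. So H_2 ≅ Z.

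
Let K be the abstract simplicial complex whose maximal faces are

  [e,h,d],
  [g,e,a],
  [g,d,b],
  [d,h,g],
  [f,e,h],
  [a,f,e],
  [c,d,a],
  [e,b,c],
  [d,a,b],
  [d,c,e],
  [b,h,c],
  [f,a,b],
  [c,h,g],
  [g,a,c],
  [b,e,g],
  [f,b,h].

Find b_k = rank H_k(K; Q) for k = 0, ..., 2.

K has 8 vertices, 24 edges, 16 triangles.
rank ∂_0 = 0, rank ∂_1 = 7 ⇒ b_0 = 8 − 0 − 7 = 1; all invariant factors of ∂_1 are 1 so no torsion. So H_0 = Z.
rank ∂_1 = 7, rank ∂_2 = 15 ⇒ b_1 = 24 − 7 − 15 = 2; all invariant factors of ∂_2 are 1 so no torsion. So H_1 = Z^2.
rank ∂_2 = 15, rank ∂_3 = 0 ⇒ b_2 = 16 − 15 − 0 = 1. So H_2 = Z.

b_0 = 1, b_1 = 2, b_2 = 1.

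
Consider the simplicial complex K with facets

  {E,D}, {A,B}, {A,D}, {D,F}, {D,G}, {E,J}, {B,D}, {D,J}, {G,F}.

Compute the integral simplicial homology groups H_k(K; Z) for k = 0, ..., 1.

H_0 = Z,  H_1 = Z^3.

We work with the vertex ordering A < B < D < E < F < G < J. The simplices of K, each written with vertices in increasing order, are:

  0-simplices (7): A, B, D, E, F, G, J
  1-simplices (9): AB, AD, BD, DE, DF, DG, DJ, EJ, FG

so the chain groups are C_0 ≅ Z^7, C_1 ≅ Z^9.

The boundary map ∂_1: C_1 → C_0 sends each edge [p,q] (with p < q) to q − p.
The 7×9 boundary matrix has rank 6 and Smith normal form diag(1,1,1,1,1,1).

From H_k ≅ ker(∂_k) / im(∂_{k+1}) we obtain:

  H_0: rank C_0 − rank ∂_1 = 7 − 6 = 1, and the invariant factors of ∂_1 are all 1, so H_0 ≅ Z.
  H_1: rank ker ∂_1 − rank ∂_2 = (9 − 6) − 0 = 3, and there is no ∂_2, so H_1 ≅ Z^3.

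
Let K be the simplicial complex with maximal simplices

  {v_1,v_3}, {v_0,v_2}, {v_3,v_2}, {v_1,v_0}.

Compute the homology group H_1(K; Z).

We work with the vertex ordering v_0 < v_1 < v_2 < v_3. The simplices of K, each written with vertices in increasing order, are:

  0-simplices (4): [v_0], [v_1], [v_2], [v_3]
  1-simplices (4): [v_0,v_1], [v_0,v_2], [v_1,v_3], [v_2,v_3]

so the chain groups are C_0 ≅ Z^4, C_1 ≅ Z^4.

The boundary map ∂_1: C_1 → C_0 is given by ∂[p,q] = [q] − [p].
As a 4×4 matrix over Z this has rank 3, with invariant factors (1,1,1).

From H_k ≅ ker(∂_k) / im(∂_{k+1}) we obtain:

  H_1: rank ker ∂_1 − rank ∂_2 = (4 − 3) − 0 = 1, and there is no ∂_2, so H_1 = Z.

H_1 ≅ Z.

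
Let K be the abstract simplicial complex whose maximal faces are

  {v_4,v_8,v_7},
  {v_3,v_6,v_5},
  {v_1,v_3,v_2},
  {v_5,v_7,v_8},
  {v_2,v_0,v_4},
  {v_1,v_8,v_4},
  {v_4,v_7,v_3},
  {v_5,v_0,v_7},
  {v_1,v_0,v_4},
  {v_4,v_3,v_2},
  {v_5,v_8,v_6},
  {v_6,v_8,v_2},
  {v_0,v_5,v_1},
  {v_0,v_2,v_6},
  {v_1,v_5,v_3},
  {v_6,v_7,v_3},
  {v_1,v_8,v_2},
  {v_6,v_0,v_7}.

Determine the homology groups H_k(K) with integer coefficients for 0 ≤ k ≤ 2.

We work with the vertex ordering v_0 < v_1 < v_2 < v_3 < v_4 < v_5 < v_6 < v_7 < v_8. The simplices of K, each written with vertices in increasing order, are:

  0-simplices (9): [v_0], [v_1], [v_2], [v_3], [v_4], [v_5], [v_6], [v_7], [v_8]
  1-simplices (27): (27 of them)
  2-simplices (18): (18 of them)

Hence C_0 ≅ Z^9, C_1 ≅ Z^27, C_2 ≅ Z^18.

Boundary ∂_1: C_1 → C_0 sends each edge [p,q] (with p < q) to q − p. For instance
  ∂[v_3,v_5] = [v_5] − [v_3].
As a 9×27 matrix over Z this has rank 8, with invariant factors (1,1,1,1,1,1,1,1).

The boundary map ∂_2: C_2 → C_1 acts by ∂[p,q,r] = [q,r] − [p,r] + [p,q]. For instance
  ∂[v_5,v_7,v_8] = [v_7,v_8] − [v_5,v_8] + [v_5,v_7],
  ∂[v_2,v_6,v_8] = [v_6,v_8] − [v_2,v_8] + [v_2,v_6].
The 27×18 boundary matrix has rank 18 and Smith normal form diag(1,1,1,1,1,1,1,1,1,1,1,1,1,1,1,1,1,2).

Computing H_k = (kernel of ∂_k) / (image of ∂_{k+1}):

  H_0: rank C_0 − rank ∂_1 = 9 − 8 = 1, and the invariant factors of ∂_1 are all 1, so H_0 = Z.
  H_1: rank ker ∂_1 − rank ∂_2 = (27 − 8) − 18 = 1, and ∂_2 has invariant factor 2 > 1, so H_1 = Z ⊕ Z/2.
  H_2: rank ker ∂_2 − rank ∂_3 = (18 − 18) − 0 = 0, and there is no ∂_3, so H_2 = 0.

H_0 = Z,  H_1 = Z ⊕ Z/2,  H_2 = 0.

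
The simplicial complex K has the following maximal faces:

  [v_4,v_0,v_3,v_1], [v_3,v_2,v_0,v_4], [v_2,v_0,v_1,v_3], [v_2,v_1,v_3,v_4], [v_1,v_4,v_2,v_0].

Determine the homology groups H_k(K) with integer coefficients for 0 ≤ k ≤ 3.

H_0 = Z,  H_1 = 0,  H_2 = 0,  H_3 = Z.

We work with the vertex ordering v_0 < v_1 < v_2 < v_3 < v_4. The simplices of K, each written with vertices in increasing order, are:

  0-simplices (5): [v_0], [v_1], [v_2], [v_3], [v_4]
  1-simplices (10): [v_0,v_1], [v_0,v_2], [v_0,v_3], [v_0,v_4], [v_1,v_2], [v_1,v_3], [v_1,v_4], [v_2,v_3], [v_2,v_4], [v_3,v_4]
  2-simplices (10): [v_0,v_1,v_2], [v_0,v_1,v_3], [v_0,v_1,v_4], [v_0,v_2,v_3], [v_0,v_2,v_4], [v_0,v_3,v_4], [v_1,v_2,v_3], [v_1,v_2,v_4], [v_1,v_3,v_4], [v_2,v_3,v_4]
  3-simplices (5): [v_0,v_1,v_2,v_3], [v_0,v_1,v_2,v_4], [v_0,v_1,v_3,v_4], [v_0,v_2,v_3,v_4], [v_1,v_2,v_3,v_4]

Hence C_0 ≅ Z^5, C_1 ≅ Z^10, C_2 ≅ Z^10, C_3 ≅ Z^5.

∂_1: C_1 → C_0 maps an edge to its endpoints' difference, ∂[p,q] = q − p.
The 5×10 boundary matrix has rank 4 and Smith normal form diag(1,1,1,1).

∂_2: C_2 → C_1 maps a triangle to the signed sum of its edges. For instance
  ∂[v_0,v_2,v_4] = [v_2,v_4] − [v_0,v_4] + [v_0,v_2],
  ∂[v_1,v_3,v_4] = [v_3,v_4] − [v_1,v_4] + [v_1,v_3].
This gives a 10×10 integer matrix of rank 6; reducing to Smith normal form yields diagonal entries (1,1,1,1,1,1).

Boundary ∂_3: C_3 → C_2 sends each 3-simplex σ to the alternating sum Σ_i (−1)^i (σ with its i-th vertex removed). For instance
  ∂[v_0,v_1,v_2,v_4] = [v_1,v_2,v_4] − [v_0,v_2,v_4] + [v_0,v_1,v_4] − [v_0,v_1,v_2],
  ∂[v_0,v_2,v_3,v_4] = [v_2,v_3,v_4] − [v_0,v_3,v_4] + [v_0,v_2,v_4] − [v_0,v_2,v_3].
The resulting 10×5 matrix has rank 4, and its Smith normal form has invariant factors (1,1,1,1).

From H_k ≅ ker(∂_k) / im(∂_{k+1}) we obtain:

  H_0: rank C_0 − rank ∂_1 = 5 − 4 = 1, and the invariant factors of ∂_1 are all 1, so H_0 ≅ Z.
  H_1: rank ker ∂_1 − rank ∂_2 = (10 − 4) − 6 = 0, and the invariant factors of ∂_2 are all 1, so H_1 ≅ 0.
  H_2: rank ker ∂_2 − rank ∂_3 = (10 − 6) − 4 = 0, and the invariant factors of ∂_3 are all 1, so H_2 ≅ 0.
  H_3: rank ker ∂_3 − rank ∂_4 = (5 − 4) − 0 = 1, and there is no ∂_4, so H_3 ≅ Z.

(K is a triangulation of the 3-sphere S^3.)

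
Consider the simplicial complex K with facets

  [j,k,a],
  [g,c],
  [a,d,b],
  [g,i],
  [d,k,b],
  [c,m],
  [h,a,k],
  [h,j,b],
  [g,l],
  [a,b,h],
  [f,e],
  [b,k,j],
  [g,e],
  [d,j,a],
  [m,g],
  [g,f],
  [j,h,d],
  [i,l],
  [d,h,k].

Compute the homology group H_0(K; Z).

We work with the vertex ordering a < b < c < d < e < f < g < h < i < j < k < l < m. The simplices of K, each written with vertices in increasing order, are:

  0-simplices (13): a, b, c, d, e, f, g, h, i, j, k, l, m
  1-simplices (24): ab, ad, ah, aj, ak, bd, bh, bj, bk, cg, cm, dh, dj, dk, ef, eg, fg, gi, gl, gm, hj, hk, il, jk
  2-simplices (10): abd, abh, adj, ahk, ajk, bdk, bhj, bjk, dhj, dhk

so the chain groups are C_0 ≅ Z^13, C_1 ≅ Z^24, C_2 ≅ Z^10.

The boundary map ∂_1: C_1 → C_0 maps an edge to its endpoints' difference, ∂[p,q] = q − p.
As a 13×24 matrix over Z this has rank 11, with invariant factors (1,1,1,1,1,1,1,1,1,1,1).

∂_2: C_2 → C_1 sends each 2-simplex [p,q,r] to [q,r] − [p,r] + [p,q]. For instance
  ∂bhj = hj − bj + bh,
  ∂adj = dj − aj + ad.
This gives a 24×10 integer matrix of rank 10; reducing to Smith normal form yields diagonal entries (1,1,1,1,1,1,1,1,1,2).

Reading off H_k = ker ∂_k / im ∂_{k+1}:

  H_0: rank C_0 − rank ∂_1 = 13 − 11 = 2, and the invariant factors of ∂_1 are all 1, so H_0 ≅ Z^2.

(K is a triangulation of the disjoint union of a wedge of 3 circles and the real projective plane RP^2.)

H_0 = Z^2.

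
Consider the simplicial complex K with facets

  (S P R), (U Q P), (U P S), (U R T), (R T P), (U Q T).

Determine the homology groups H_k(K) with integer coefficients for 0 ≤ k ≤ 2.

H_0 ≅ Z,  H_1 ≅ Z,  H_2 = 0.

We work with the vertex ordering P < Q < R < S < T < U. The simplices of K, each written with vertices in increasing order, are:

  0-simplices (6): P, Q, R, S, T, U
  1-simplices (12): PQ, PR, PS, PT, PU, QT, QU, RS, RT, RU, SU, TU
  2-simplices (6): PQU, PRS, PRT, PSU, QTU, RTU

Hence C_0 ≅ Z^6, C_1 ≅ Z^12, C_2 ≅ Z^6.

Boundary ∂_1: C_1 → C_0 is given by ∂[p,q] = [q] − [p]. For instance
  ∂QU = U − Q.
The 6×12 boundary matrix has rank 5 and Smith normal form diag(1,1,1,1,1).

Boundary ∂_2: C_2 → C_1 maps a triangle to the signed sum of its edges. For instance
  ∂RTU = TU − RU + RT,
  ∂PSU = SU − PU + PS.
The resulting 12×6 matrix has rank 6, and its Smith normal form has invariant factors (1,1,1,1,1,1).

From H_k ≅ ker(∂_k) / im(∂_{k+1}) we obtain:

  H_0: rank C_0 − rank ∂_1 = 6 − 5 = 1, and the invariant factors of ∂_1 are all 1, so H_0 ≅ Z.
  H_1: rank ker ∂_1 − rank ∂_2 = (12 − 5) − 6 = 1, and the invariant factors of ∂_2 are all 1, so H_1 ≅ Z.
  H_2: rank ker ∂_2 − rank ∂_3 = (6 − 6) − 0 = 0, and there is no ∂_3, so H_2 ≅ 0.

As a check, the Euler characteristic is 6 − 12 + 6 = 0, which agrees with 1 − 1 + 0 = 0.
(K is a triangulation of the cylinder S^1 x I.)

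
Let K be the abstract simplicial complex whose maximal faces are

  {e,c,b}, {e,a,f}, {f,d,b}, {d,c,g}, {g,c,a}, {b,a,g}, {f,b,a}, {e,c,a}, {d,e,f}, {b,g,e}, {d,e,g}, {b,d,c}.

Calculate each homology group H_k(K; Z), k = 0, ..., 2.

H_0 ≅ Z,  H_1 ≅ Z/2,  H_2 = 0.

Fix the vertex order a < b < c < d < e < f < g and write every simplex with vertices in increasing order. Then dim K = 2 and the simplices of K are:

  0-simplices (7): a, b, c, d, e, f, g
  1-simplices (18): ab, ac, ae, af, ag, bc, bd, be, bf, bg, cd, ce, cg, de, df, dg, ef, eg
  2-simplices (12): abf, abg, ace, acg, aef, bcd, bce, bdf, beg, cdg, def, deg

so the chain groups are C_0 ≅ Z^7, C_1 ≅ Z^18, C_2 ≅ Z^12.

Boundary ∂_1: C_1 → C_0 sends each edge [p,q] (with p < q) to q − p.
The resulting 7×18 matrix has rank 6, and its Smith normal form has invariant factors (1,1,1,1,1,1).

∂_2: C_2 → C_1 sends each 2-simplex [p,q,r] to [q,r] − [p,r] + [p,q]. For instance
  ∂abg = bg − ag + ab,
  ∂bdf = df − bf + bd.
The resulting 18×12 matrix has rank 12, and its Smith normal form has invariant factors (1,1,1,1,1,1,1,1,1,1,1,2).

Computing H_k = (kernel of ∂_k) / (image of ∂_{k+1}):

  H_0: rank C_0 − rank ∂_1 = 7 − 6 = 1, and the invariant factors of ∂_1 are all 1, so H_0 ≅ Z.
  H_1: rank ker ∂_1 − rank ∂_2 = (18 − 6) − 12 = 0, and ∂_2 has invariant factor 2 > 1, so H_1 ≅ Z/2.
  H_2: rank ker ∂_2 − rank ∂_3 = (12 − 12) − 0 = 0, and there is no ∂_3, so H_2 ≅ 0.

As a check, the Euler characteristic is 7 − 18 + 12 = 1, which agrees with 1 − 0 + 0 = 1.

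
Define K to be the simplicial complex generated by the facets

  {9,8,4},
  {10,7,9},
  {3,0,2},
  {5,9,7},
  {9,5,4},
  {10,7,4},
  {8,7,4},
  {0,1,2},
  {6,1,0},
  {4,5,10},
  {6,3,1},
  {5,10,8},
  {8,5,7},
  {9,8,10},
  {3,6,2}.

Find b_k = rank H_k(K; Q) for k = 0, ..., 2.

b_0 = 2, b_1 = 1, b_2 = 0.

K has 11 vertices, 25 edges, 15 triangles.
rank ∂_0 = 0, rank ∂_1 = 9 ⇒ b_0 = 11 − 0 − 9 = 2; all invariant factors of ∂_1 are 1 so no torsion. So H_0 = Z^2.
rank ∂_1 = 9, rank ∂_2 = 15 ⇒ b_1 = 25 − 9 − 15 = 1; ∂_2 has invariant factor(s) [2] giving torsion. So H_1 = Z ⊕ Z/2Z.
rank ∂_2 = 15, rank ∂_3 = 0 ⇒ b_2 = 15 − 15 − 0 = 0. So H_2 = 0.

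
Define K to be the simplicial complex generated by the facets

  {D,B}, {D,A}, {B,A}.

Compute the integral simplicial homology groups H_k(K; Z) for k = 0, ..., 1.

Fix the vertex order A < B < D and write every simplex with vertices in increasing order. Then dim K = 1 and the simplices of K are:

  0-simplices (3): A, B, D
  1-simplices (3): AB, AD, BD

Hence C_0 ≅ Z^3, C_1 ≅ Z^3.

Boundary ∂_1: C_1 → C_0 maps an edge to its endpoints' difference, ∂[p,q] = q − p. For instance
  ∂AD = D − A.
The resulting 3×3 matrix has rank 2, and its Smith normal form has invariant factors (1,1).

From H_k ≅ ker(∂_k) / im(∂_{k+1}) we obtain:

  H_0: rank C_0 − rank ∂_1 = 3 − 2 = 1, and the invariant factors of ∂_1 are all 1, so H_0 = Z.
  H_1: rank ker ∂_1 − rank ∂_2 = (3 − 2) − 0 = 1, and there is no ∂_2, so H_1 = Z.

As a check, the Euler characteristic is 3 − 3 = 0, which agrees with 1 − 1 = 0.

H_0 = Z,  H_1 = Z.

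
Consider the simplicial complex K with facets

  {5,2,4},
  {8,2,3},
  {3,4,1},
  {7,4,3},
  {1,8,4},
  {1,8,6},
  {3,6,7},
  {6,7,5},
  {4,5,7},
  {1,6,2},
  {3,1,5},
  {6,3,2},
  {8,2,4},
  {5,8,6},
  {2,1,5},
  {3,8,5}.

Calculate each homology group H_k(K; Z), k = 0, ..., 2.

K has 8 vertices, 24 edges, 16 triangles.
rank ∂_0 = 0, rank ∂_1 = 7 ⇒ b_0 = 8 − 0 − 7 = 1; all invariant factors of ∂_1 are 1 so no torsion. So H_0 = Z.
rank ∂_1 = 7, rank ∂_2 = 15 ⇒ b_1 = 24 − 7 − 15 = 2; all invariant factors of ∂_2 are 1 so no torsion. So H_1 = Z^2.
rank ∂_2 = 15, rank ∂_3 = 0 ⇒ b_2 = 16 − 15 − 0 = 1. So H_2 = Z.

H_0 ≅ Z,  H_1 ≅ Z^2,  H_2 ≅ Z.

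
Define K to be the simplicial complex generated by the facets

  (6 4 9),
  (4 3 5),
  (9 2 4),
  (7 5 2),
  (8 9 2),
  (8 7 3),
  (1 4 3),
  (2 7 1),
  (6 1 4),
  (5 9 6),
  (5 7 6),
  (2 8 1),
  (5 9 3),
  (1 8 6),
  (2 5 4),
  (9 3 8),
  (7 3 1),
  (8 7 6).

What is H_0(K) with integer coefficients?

Fix the vertex order 1 < 2 < 3 < 4 < 5 < 6 < 7 < 8 < 9 and write every simplex with vertices in increasing order. Then dim K = 2 and the simplices of K are:

  0-simplices (9): [1], [2], [3], [4], [5], [6], [7], [8], [9]
  1-simplices (27): (27 of them)
  2-simplices (18): [1,2,7], [1,2,8], [1,3,4], [1,3,7], [1,4,6], [1,6,8], [2,4,5], [2,4,9], [2,5,7], [2,8,9], [3,4,5], [3,5,9], [3,7,8], [3,8,9], [4,6,9], [5,6,7], [5,6,9], [6,7,8]

giving chain groups C_0 ≅ Z^9, C_1 ≅ Z^27, C_2 ≅ Z^18.

Boundary ∂_1: C_1 → C_0 is given by ∂[p,q] = [q] − [p]. For instance
  ∂[2,9] = [9] − [2].
The 9×27 boundary matrix has rank 8 and Smith normal form diag(1,1,1,1,1,1,1,1).

The boundary map ∂_2: C_2 → C_1 maps a triangle to the signed sum of its edges. For instance
  ∂[1,3,7] = [3,7] − [1,7] + [1,3],
  ∂[2,5,7] = [5,7] − [2,7] + [2,5].
The resulting 27×18 matrix has rank 18, and its Smith normal form has invariant factors (1,1,1,1,1,1,1,1,1,1,1,1,1,1,1,1,1,2).

Computing H_k = (kernel of ∂_k) / (image of ∂_{k+1}):

  H_0: rank C_0 − rank ∂_1 = 9 − 8 = 1, and the invariant factors of ∂_1 are all 1, so H_0 = Z.

H_0 ≅ Z.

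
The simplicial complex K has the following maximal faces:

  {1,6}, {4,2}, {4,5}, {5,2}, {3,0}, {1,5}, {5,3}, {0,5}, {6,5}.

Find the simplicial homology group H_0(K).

Order the vertices as 0 < 1 < 2 < 3 < 4 < 5 < 6. Listing each simplex with vertices in this order, K has dimension 1 with simplices:

  0-simplices (7): [0], [1], [2], [3], [4], [5], [6]
  1-simplices (9): [0,3], [0,5], [1,5], [1,6], [2,4], [2,5], [3,5], [4,5], [5,6]

giving chain groups C_0 ≅ Z^7, C_1 ≅ Z^9.

Boundary ∂_1: C_1 → C_0 maps an edge to its endpoints' difference, ∂[p,q] = q − p. For instance
  ∂[5,6] = [6] − [5].
This gives a 7×9 integer matrix of rank 6; reducing to Smith normal form yields diagonal entries (1,1,1,1,1,1).

From H_k ≅ ker(∂_k) / im(∂_{k+1}) we obtain:

  H_0: rank C_0 − rank ∂_1 = 7 − 6 = 1, and the invariant factors of ∂_1 are all 1, so H_0 = Z.

(K is a triangulation of a wedge of 3 circles.)

H_0 = Z.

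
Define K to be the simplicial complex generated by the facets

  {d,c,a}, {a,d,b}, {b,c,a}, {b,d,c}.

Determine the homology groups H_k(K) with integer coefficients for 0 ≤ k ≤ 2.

H_0 = Z,  H_1 = 0,  H_2 = Z.

K has 4 vertices, 6 edges, 4 triangles.
rank ∂_0 = 0, rank ∂_1 = 3 ⇒ b_0 = 4 − 0 − 3 = 1; all invariant factors of ∂_1 are 1 so no torsion. So H_0 ≅ Z.
rank ∂_1 = 3, rank ∂_2 = 3 ⇒ b_1 = 6 − 3 − 3 = 0; all invariant factors of ∂_2 are 1 so no torsion. So H_1 ≅ 0.
rank ∂_2 = 3, rank ∂_3 = 0 ⇒ b_2 = 4 − 3 − 0 = 1. So H_2 ≅ Z.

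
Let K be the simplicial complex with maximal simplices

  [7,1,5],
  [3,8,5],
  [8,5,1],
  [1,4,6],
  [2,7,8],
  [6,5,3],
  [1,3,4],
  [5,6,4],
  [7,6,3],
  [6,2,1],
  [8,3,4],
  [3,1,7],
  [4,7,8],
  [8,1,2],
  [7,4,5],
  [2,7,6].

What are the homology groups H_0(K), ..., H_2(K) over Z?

H_0 = Z,  H_1 = Z^2,  H_2 = Z.

Order the vertices as 1 < 2 < 3 < 4 < 5 < 6 < 7 < 8. Listing each simplex with vertices in this order, K has dimension 2 with simplices:

  0-simplices (8): [1], [2], [3], [4], [5], [6], [7], [8]
  1-simplices (24): (24 of them)
  2-simplices (16): [1,2,6], [1,2,8], [1,3,4], [1,3,7], [1,4,6], [1,5,7], [1,5,8], [2,6,7], [2,7,8], [3,4,8], [3,5,6], [3,5,8], [3,6,7], [4,5,6], [4,5,7], [4,7,8]

Hence C_0 ≅ Z^8, C_1 ≅ Z^24, C_2 ≅ Z^16.

∂_1: C_1 → C_0 is given by ∂[p,q] = [q] − [p].
The resulting 8×24 matrix has rank 7, and its Smith normal form has invariant factors (1,1,1,1,1,1,1).

∂_2: C_2 → C_1 maps a triangle to the signed sum of its edges. For instance
  ∂[1,3,4] = [3,4] − [1,4] + [1,3],
  ∂[1,4,6] = [4,6] − [1,6] + [1,4].
The 24×16 boundary matrix has rank 15 and Smith normal form diag(1,1,1,1,1,1,1,1,1,1,1,1,1,1,1).

From H_k ≅ ker(∂_k) / im(∂_{k+1}) we obtain:

  H_0: rank C_0 − rank ∂_1 = 8 − 7 = 1, and the invariant factors of ∂_1 are all 1, so H_0 = Z.
  H_1: rank ker ∂_1 − rank ∂_2 = (24 − 7) − 15 = 2, and the invariant factors of ∂_2 are all 1, so H_1 = Z^2.
  H_2: rank ker ∂_2 − rank ∂_3 = (16 − 15) − 0 = 1, and there is no ∂_3, so H_2 = Z.

As a check, the Euler characteristic is 8 − 24 + 16 = 0, which agrees with 1 − 2 + 1 = 0.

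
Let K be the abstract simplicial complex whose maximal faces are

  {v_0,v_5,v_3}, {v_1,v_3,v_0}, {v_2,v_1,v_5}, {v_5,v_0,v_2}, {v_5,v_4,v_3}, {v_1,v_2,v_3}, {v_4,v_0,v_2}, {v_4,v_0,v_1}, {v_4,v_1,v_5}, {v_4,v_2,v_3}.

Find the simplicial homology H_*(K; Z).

We work with the vertex ordering v_0 < v_1 < v_2 < v_3 < v_4 < v_5. The simplices of K, each written with vertices in increasing order, are:

  0-simplices (6): [v_0], [v_1], [v_2], [v_3], [v_4], [v_5]
  1-simplices (15): (15 of them)
  2-simplices (10): [v_0,v_1,v_3], [v_0,v_1,v_4], [v_0,v_2,v_4], [v_0,v_2,v_5], [v_0,v_3,v_5], [v_1,v_2,v_3], [v_1,v_2,v_5], [v_1,v_4,v_5], [v_2,v_3,v_4], [v_3,v_4,v_5]

giving chain groups C_0 ≅ Z^6, C_1 ≅ Z^15, C_2 ≅ Z^10.

∂_1: C_1 → C_0 is given by ∂[p,q] = [q] − [p]. For instance
  ∂[v_0,v_4] = [v_4] − [v_0].
The resulting 6×15 matrix has rank 5, and its Smith normal form has invariant factors (1,1,1,1,1).

The boundary map ∂_2: C_2 → C_1 sends each 2-simplex [p,q,r] to [q,r] − [p,r] + [p,q]. For instance
  ∂[v_1,v_2,v_5] = [v_2,v_5] − [v_1,v_5] + [v_1,v_2],
  ∂[v_0,v_2,v_4] = [v_2,v_4] − [v_0,v_4] + [v_0,v_2].
The resulting 15×10 matrix has rank 10, and its Smith normal form has invariant factors (1,1,1,1,1,1,1,1,1,2).

Now H_k = ker ∂_k / im ∂_{k+1}, so:

  H_0: rank C_0 − rank ∂_1 = 6 − 5 = 1, and the invariant factors of ∂_1 are all 1, so H_0 = Z.
  H_1: rank ker ∂_1 − rank ∂_2 = (15 − 5) − 10 = 0, and ∂_2 has invariant factor 2 > 1, so H_1 = Z/2.
  H_2: rank ker ∂_2 − rank ∂_3 = (10 − 10) − 0 = 0, and there is no ∂_3, so H_2 = 0.

(K is a triangulation of the real projective plane RP^2.)

H_0 = Z,  H_1 = Z/2,  H_2 = 0.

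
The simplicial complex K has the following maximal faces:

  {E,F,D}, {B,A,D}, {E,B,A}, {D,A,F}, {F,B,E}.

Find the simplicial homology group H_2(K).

K has 5 vertices, 10 edges, 5 triangles.
rank ∂_2 = 5, rank ∂_3 = 0 ⇒ b_2 = 5 − 5 − 0 = 0. So H_2 = 0.

H_2 = 0.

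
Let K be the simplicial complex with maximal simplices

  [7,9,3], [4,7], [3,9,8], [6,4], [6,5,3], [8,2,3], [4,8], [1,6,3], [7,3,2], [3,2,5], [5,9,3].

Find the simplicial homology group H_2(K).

We work with the vertex ordering 1 < 2 < 3 < 4 < 5 < 6 < 7 < 8 < 9. The simplices of K, each written with vertices in increasing order, are:

  0-simplices (9): [1], [2], [3], [4], [5], [6], [7], [8], [9]
  1-simplices (18): [1,3], [1,6], [2,3], [2,5], [2,7], [2,8], [3,5], [3,6], [3,7], [3,8], [3,9], [4,6], [4,7], [4,8], [5,6], [5,9], [7,9], [8,9]
  2-simplices (8): [1,3,6], [2,3,5], [2,3,7], [2,3,8], [3,5,6], [3,5,9], [3,7,9], [3,8,9]

Hence C_0 ≅ Z^9, C_1 ≅ Z^18, C_2 ≅ Z^8.

Boundary ∂_1: C_1 → C_0 maps an edge to its endpoints' difference, ∂[p,q] = q − p. For instance
  ∂[2,5] = [5] − [2].
The 9×18 boundary matrix has rank 8 and Smith normal form diag(1,1,1,1,1,1,1,1).

Boundary ∂_2: C_2 → C_1 sends each 2-simplex [p,q,r] to [q,r] − [p,r] + [p,q]. For instance
  ∂[3,5,9] = [5,9] − [3,9] + [3,5],
  ∂[3,8,9] = [8,9] − [3,9] + [3,8].
The resulting 18×8 matrix has rank 8, and its Smith normal form has invariant factors (1,1,1,1,1,1,1,1).

Now H_k = ker ∂_k / im ∂_{k+1}, so:

  H_2: rank ker ∂_2 − rank ∂_3 = (8 − 8) − 0 = 0, and there is no ∂_3, so H_2 ≅ 0.

H_2 ≅ 0.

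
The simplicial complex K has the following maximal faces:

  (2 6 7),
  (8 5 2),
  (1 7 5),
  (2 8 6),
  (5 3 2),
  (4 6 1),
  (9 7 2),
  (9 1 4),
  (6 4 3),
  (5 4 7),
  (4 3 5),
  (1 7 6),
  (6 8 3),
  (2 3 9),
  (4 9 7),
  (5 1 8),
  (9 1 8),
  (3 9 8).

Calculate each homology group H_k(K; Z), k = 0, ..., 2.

H_0 = Z,  H_1 = Z ⊕ Z/2,  H_2 = 0.

We work with the vertex ordering 1 < 2 < 3 < 4 < 5 < 6 < 7 < 8 < 9. The simplices of K, each written with vertices in increasing order, are:

  0-simplices (9): [1], [2], [3], [4], [5], [6], [7], [8], [9]
  1-simplices (27): (27 of them)
  2-simplices (18): [1,4,6], [1,4,9], [1,5,7], [1,5,8], [1,6,7], [1,8,9], [2,3,5], [2,3,9], [2,5,8], [2,6,7], [2,6,8], [2,7,9], [3,4,5], [3,4,6], [3,6,8], [3,8,9], [4,5,7], [4,7,9]

Hence C_0 ≅ Z^9, C_1 ≅ Z^27, C_2 ≅ Z^18.

The boundary map ∂_1: C_1 → C_0 sends each edge [p,q] (with p < q) to q − p. For instance
  ∂[7,9] = [9] − [7].
As a 9×27 matrix over Z this has rank 8, with invariant factors (1,1,1,1,1,1,1,1).

∂_2: C_2 → C_1 sends each 2-simplex [p,q,r] to [q,r] − [p,r] + [p,q]. For instance
  ∂[3,6,8] = [6,8] − [3,8] + [3,6],
  ∂[2,3,9] = [3,9] − [2,9] + [2,3].
The resulting 27×18 matrix has rank 18, and its Smith normal form has invariant factors (1,1,1,1,1,1,1,1,1,1,1,1,1,1,1,1,1,2).

Computing H_k = (kernel of ∂_k) / (image of ∂_{k+1}):

  H_0: rank C_0 − rank ∂_1 = 9 − 8 = 1, and the invariant factors of ∂_1 are all 1, so H_0 ≅ Z.
  H_1: rank ker ∂_1 − rank ∂_2 = (27 − 8) − 18 = 1, and ∂_2 has invariant factor 2 > 1, so H_1 ≅ Z ⊕ Z/2.
  H_2: rank ker ∂_2 − rank ∂_3 = (18 − 18) − 0 = 0, and there is no ∂_3, so H_2 ≅ 0.

As a check, the Euler characteristic is 9 − 27 + 18 = 0, which agrees with 1 − 1 + 0 = 0.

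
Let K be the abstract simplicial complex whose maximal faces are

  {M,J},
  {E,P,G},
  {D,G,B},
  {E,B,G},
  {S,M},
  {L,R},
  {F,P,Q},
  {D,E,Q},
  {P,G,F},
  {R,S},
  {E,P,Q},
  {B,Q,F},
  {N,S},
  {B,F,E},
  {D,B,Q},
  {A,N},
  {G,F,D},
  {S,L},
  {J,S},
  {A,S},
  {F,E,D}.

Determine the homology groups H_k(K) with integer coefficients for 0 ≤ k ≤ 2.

Order the vertices as A < B < D < E < F < G < J < L < M < N < P < Q < R < S. Listing each simplex with vertices in this order, K has dimension 2 with simplices:

  0-simplices (14): A, B, D, E, F, G, J, L, M, N, P, Q, R, S
  1-simplices (27): AN, AS, BD, BE, BF, BG, BQ, DE, DF, DG, DQ, EF, EG, EP, EQ, FG, FP, FQ, GP, JM, JS, LR, LS, MS, NS, PQ, RS
  2-simplices (12): BDG, BDQ, BEF, BEG, BFQ, DEF, DEQ, DFG, EGP, EPQ, FGP, FPQ

so the chain groups are C_0 ≅ Z^14, C_1 ≅ Z^27, C_2 ≅ Z^12.

Boundary ∂_1: C_1 → C_0 maps an edge to its endpoints' difference, ∂[p,q] = q − p.
The resulting 14×27 matrix has rank 12, and its Smith normal form has invariant factors (1,1,1,1,1,1,1,1,1,1,1,1).

The boundary map ∂_2: C_2 → C_1 acts by ∂[p,q,r] = [q,r] − [p,r] + [p,q]. For instance
  ∂EGP = GP − EP + EG,
  ∂BDQ = DQ − BQ + BD.
The resulting 27×12 matrix has rank 12, and its Smith normal form has invariant factors (1,1,1,1,1,1,1,1,1,1,1,2).

Reading off H_k = ker ∂_k / im ∂_{k+1}:

  H_0: rank C_0 − rank ∂_1 = 14 − 12 = 2, and the invariant factors of ∂_1 are all 1, so H_0 ≅ Z^2.
  H_1: rank ker ∂_1 − rank ∂_2 = (27 − 12) − 12 = 3, and ∂_2 has invariant factor 2 > 1, so H_1 ≅ Z^3 ⊕ Z/2.
  H_2: rank ker ∂_2 − rank ∂_3 = (12 − 12) − 0 = 0, and there is no ∂_3, so H_2 ≅ 0.

As a check, the Euler characteristic is 14 − 27 + 12 = -1, which agrees with 2 − 3 + 0 = -1.
(K is a triangulation of the disjoint union of the real projective plane RP^2 and a wedge of 3 circles.)

H_0 ≅ Z^2,  H_1 ≅ Z^3 ⊕ Z/2,  H_2 = 0.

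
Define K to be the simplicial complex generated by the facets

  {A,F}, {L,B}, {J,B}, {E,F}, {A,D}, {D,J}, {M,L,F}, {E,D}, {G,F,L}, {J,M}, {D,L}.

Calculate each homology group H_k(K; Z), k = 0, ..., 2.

H_0 ≅ Z,  H_1 ≅ Z^4,  H_2 = 0.

Take the total order A < B < D < E < F < G < J < L < M on the vertex set. Then K (dimension 2) consists of the simplices:

  0-simplices (9): A, B, D, E, F, G, J, L, M
  1-simplices (14): AD, AF, BJ, BL, DE, DJ, DL, EF, FG, FL, FM, GL, JM, LM
  2-simplices (2): FGL, FLM

so the chain groups are C_0 ≅ Z^9, C_1 ≅ Z^14, C_2 ≅ Z^2.

∂_1: C_1 → C_0 maps an edge to its endpoints' difference, ∂[p,q] = q − p.
The 9×14 boundary matrix has rank 8 and Smith normal form diag(1,1,1,1,1,1,1,1).

∂_2: C_2 → C_1 acts by ∂[p,q,r] = [q,r] − [p,r] + [p,q]. For instance
  ∂FGL = GL − FL + FG,
  ∂FLM = LM − FM + FL.
As a 14×2 matrix over Z this has rank 2, with invariant factors (1,1).

From H_k ≅ ker(∂_k) / im(∂_{k+1}) we obtain:

  H_0: rank C_0 − rank ∂_1 = 9 − 8 = 1, and the invariant factors of ∂_1 are all 1, so H_0 ≅ Z.
  H_1: rank ker ∂_1 − rank ∂_2 = (14 − 8) − 2 = 4, and the invariant factors of ∂_2 are all 1, so H_1 ≅ Z^4.
  H_2: rank ker ∂_2 − rank ∂_3 = (2 − 2) − 0 = 0, and there is no ∂_3, so H_2 ≅ 0.

As a check, the Euler characteristic is 9 − 14 + 2 = -3, which agrees with 1 − 4 + 0 = -3.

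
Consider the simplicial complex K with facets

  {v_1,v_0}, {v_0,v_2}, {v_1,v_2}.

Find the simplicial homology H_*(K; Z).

We work with the vertex ordering v_0 < v_1 < v_2. The simplices of K, each written with vertices in increasing order, are:

  0-simplices (3): [v_0], [v_1], [v_2]
  1-simplices (3): [v_0,v_1], [v_0,v_2], [v_1,v_2]

giving chain groups C_0 ≅ Z^3, C_1 ≅ Z^3.

∂_1: C_1 → C_0 is given by ∂[p,q] = [q] − [p]. For instance
  ∂[v_0,v_1] = [v_1] − [v_0].
The resulting 3×3 matrix has rank 2, and its Smith normal form has invariant factors (1,1).

Reading off H_k = ker ∂_k / im ∂_{k+1}:

  H_0: rank C_0 − rank ∂_1 = 3 − 2 = 1, and the invariant factors of ∂_1 are all 1, so H_0 = Z.
  H_1: rank ker ∂_1 − rank ∂_2 = (3 − 2) − 0 = 1, and there is no ∂_2, so H_1 = Z.

H_0 = Z,  H_1 = Z.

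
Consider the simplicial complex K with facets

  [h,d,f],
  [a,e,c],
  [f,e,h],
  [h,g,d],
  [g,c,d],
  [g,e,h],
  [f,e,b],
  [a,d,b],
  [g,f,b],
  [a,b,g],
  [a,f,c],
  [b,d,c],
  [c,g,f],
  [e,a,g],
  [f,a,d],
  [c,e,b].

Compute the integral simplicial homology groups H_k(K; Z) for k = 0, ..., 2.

Order the vertices as a < b < c < d < e < f < g < h. Listing each simplex with vertices in this order, K has dimension 2 with simplices:

  0-simplices (8): a, b, c, d, e, f, g, h
  1-simplices (24): ab, ac, ad, ae, af, ag, bc, bd, be, bf, bg, cd, ce, cf, cg, df, dg, dh, ef, eg, eh, fg, fh, gh
  2-simplices (16): abd, abg, ace, acf, adf, aeg, bcd, bce, bef, bfg, cdg, cfg, dfh, dgh, efh, egh

so the chain groups are C_0 ≅ Z^8, C_1 ≅ Z^24, C_2 ≅ Z^16.

The boundary map ∂_1: C_1 → C_0 sends each edge [p,q] (with p < q) to q − p. For instance
  ∂fg = g − f.
The resulting 8×24 matrix has rank 7, and its Smith normal form has invariant factors (1,1,1,1,1,1,1).

Boundary ∂_2: C_2 → C_1 acts by ∂[p,q,r] = [q,r] − [p,r] + [p,q]. For instance
  ∂bcd = cd − bd + bc,
  ∂bfg = fg − bg + bf.
The 24×16 boundary matrix has rank 15 and Smith normal form diag(1,1,1,1,1,1,1,1,1,1,1,1,1,1,1).

Now H_k = ker ∂_k / im ∂_{k+1}, so:

  H_0: rank C_0 − rank ∂_1 = 8 − 7 = 1, and the invariant factors of ∂_1 are all 1, so H_0 ≅ Z.
  H_1: rank ker ∂_1 − rank ∂_2 = (24 − 7) − 15 = 2, and the invariant factors of ∂_2 are all 1, so H_1 ≅ Z^2.
  H_2: rank ker ∂_2 − rank ∂_3 = (16 − 15) − 0 = 1, and there is no ∂_3, so H_2 ≅ Z.

As a check, the Euler characteristic is 8 − 24 + 16 = 0, which agrees with 1 − 2 + 1 = 0.

H_0 = Z,  H_1 = Z^2,  H_2 = Z.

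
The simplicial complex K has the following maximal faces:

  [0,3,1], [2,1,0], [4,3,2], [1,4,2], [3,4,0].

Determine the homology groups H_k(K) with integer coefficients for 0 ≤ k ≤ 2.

We work with the vertex ordering 0 < 1 < 2 < 3 < 4. The simplices of K, each written with vertices in increasing order, are:

  0-simplices (5): [0], [1], [2], [3], [4]
  1-simplices (10): [0,1], [0,2], [0,3], [0,4], [1,2], [1,3], [1,4], [2,3], [2,4], [3,4]
  2-simplices (5): [0,1,2], [0,1,3], [0,3,4], [1,2,4], [2,3,4]

so the chain groups are C_0 ≅ Z^5, C_1 ≅ Z^10, C_2 ≅ Z^5.

Boundary ∂_1: C_1 → C_0 sends each edge [p,q] (with p < q) to q − p.
As a 5×10 matrix over Z this has rank 4, with invariant factors (1,1,1,1).

The boundary map ∂_2: C_2 → C_1 sends each 2-simplex [p,q,r] to [q,r] − [p,r] + [p,q]. For instance
  ∂[0,1,3] = [1,3] − [0,3] + [0,1],
  ∂[0,1,2] = [1,2] − [0,2] + [0,1].
This gives a 10×5 integer matrix of rank 5; reducing to Smith normal form yields diagonal entries (1,1,1,1,1).

Reading off H_k = ker ∂_k / im ∂_{k+1}:

  H_0: rank C_0 − rank ∂_1 = 5 − 4 = 1, and the invariant factors of ∂_1 are all 1, so H_0 ≅ Z.
  H_1: rank ker ∂_1 − rank ∂_2 = (10 − 4) − 5 = 1, and the invariant factors of ∂_2 are all 1, so H_1 ≅ Z.
  H_2: rank ker ∂_2 − rank ∂_3 = (5 − 5) − 0 = 0, and there is no ∂_3, so H_2 ≅ 0.

H_0 = Z,  H_1 = Z,  H_2 = 0.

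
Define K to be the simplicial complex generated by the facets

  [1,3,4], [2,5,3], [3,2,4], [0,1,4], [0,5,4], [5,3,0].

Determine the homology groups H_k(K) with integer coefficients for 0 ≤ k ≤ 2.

H_0 ≅ Z,  H_1 ≅ Z,  H_2 = 0.

Fix the vertex order 0 < 1 < 2 < 3 < 4 < 5 and write every simplex with vertices in increasing order. Then dim K = 2 and the simplices of K are:

  0-simplices (6): [0], [1], [2], [3], [4], [5]
  1-simplices (12): [0,1], [0,3], [0,4], [0,5], [1,3], [1,4], [2,3], [2,4], [2,5], [3,4], [3,5], [4,5]
  2-simplices (6): [0,1,4], [0,3,5], [0,4,5], [1,3,4], [2,3,4], [2,3,5]

so the chain groups are C_0 ≅ Z^6, C_1 ≅ Z^12, C_2 ≅ Z^6.

Boundary ∂_1: C_1 → C_0 maps an edge to its endpoints' difference, ∂[p,q] = q − p.
The 6×12 boundary matrix has rank 5 and Smith normal form diag(1,1,1,1,1).

∂_2: C_2 → C_1 sends each 2-simplex [p,q,r] to [q,r] − [p,r] + [p,q]. For instance
  ∂[2,3,4] = [3,4] − [2,4] + [2,3],
  ∂[0,1,4] = [1,4] − [0,4] + [0,1].
This gives a 12×6 integer matrix of rank 6; reducing to Smith normal form yields diagonal entries (1,1,1,1,1,1).

From H_k ≅ ker(∂_k) / im(∂_{k+1}) we obtain:

  H_0: rank C_0 − rank ∂_1 = 6 − 5 = 1, and the invariant factors of ∂_1 are all 1, so H_0 = Z.
  H_1: rank ker ∂_1 − rank ∂_2 = (12 − 5) − 6 = 1, and the invariant factors of ∂_2 are all 1, so H_1 = Z.
  H_2: rank ker ∂_2 − rank ∂_3 = (6 − 6) − 0 = 0, and there is no ∂_3, so H_2 = 0.

(K is a triangulation of the cylinder S^1 x I.)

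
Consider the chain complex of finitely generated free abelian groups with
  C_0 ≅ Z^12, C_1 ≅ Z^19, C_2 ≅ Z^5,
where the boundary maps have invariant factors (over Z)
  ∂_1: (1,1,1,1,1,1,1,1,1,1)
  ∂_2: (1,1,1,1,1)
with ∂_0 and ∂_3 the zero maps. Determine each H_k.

H_0 ≅ Z^2,  H_1 ≅ Z^4,  H_2 = 0.

H_0: b_0 = 12 − 0 − 10 = 2; torsion from ∂_1 factors > 1: none. So H_0 ≅ Z^2.
H_1: b_1 = 19 − 10 − 5 = 4; torsion from ∂_2 factors > 1: none. So H_1 ≅ Z^4.
H_2: b_2 = 5 − 5 − 0 = 0; torsion from ∂_3 factors > 1: none. So H_2 ≅ 0.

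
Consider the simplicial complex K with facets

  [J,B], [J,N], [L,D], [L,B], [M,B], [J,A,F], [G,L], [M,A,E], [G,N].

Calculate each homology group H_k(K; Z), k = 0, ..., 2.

K has 10 vertices, 13 edges, 2 triangles.
rank ∂_0 = 0, rank ∂_1 = 9 ⇒ b_0 = 10 − 0 − 9 = 1; all invariant factors of ∂_1 are 1 so no torsion. So H_0 ≅ Z.
rank ∂_1 = 9, rank ∂_2 = 2 ⇒ b_1 = 13 − 9 − 2 = 2; all invariant factors of ∂_2 are 1 so no torsion. So H_1 ≅ Z^2.
rank ∂_2 = 2, rank ∂_3 = 0 ⇒ b_2 = 2 − 2 − 0 = 0. So H_2 ≅ 0.

H_0 ≅ Z,  H_1 ≅ Z^2,  H_2 = 0.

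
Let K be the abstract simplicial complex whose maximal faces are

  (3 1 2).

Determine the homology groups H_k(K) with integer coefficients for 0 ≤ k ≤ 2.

Take the total order 1 < 2 < 3 on the vertex set. Then K (dimension 2) consists of the simplices:

  0-simplices (3): [1], [2], [3]
  1-simplices (3): [1,2], [1,3], [2,3]
  2-simplices (1): [1,2,3]

Hence C_0 ≅ Z^3, C_1 ≅ Z^3, C_2 ≅ Z^1.

Boundary ∂_1: C_1 → C_0 maps an edge to its endpoints' difference, ∂[p,q] = q − p. For instance
  ∂[2,3] = [3] − [2].
The resulting 3×3 matrix has rank 2, and its Smith normal form has invariant factors (1,1).

∂_2: C_2 → C_1 acts by ∂[p,q,r] = [q,r] − [p,r] + [p,q]. For instance
  ∂[1,2,3] = [2,3] − [1,3] + [1,2].
The resulting 3×1 matrix has rank 1, and its Smith normal form has invariant factors (1).

Computing H_k = (kernel of ∂_k) / (image of ∂_{k+1}):

  H_0: rank C_0 − rank ∂_1 = 3 − 2 = 1, and the invariant factors of ∂_1 are all 1, so H_0 ≅ Z.
  H_1: rank ker ∂_1 − rank ∂_2 = (3 − 2) − 1 = 0, and the invariant factors of ∂_2 are all 1, so H_1 ≅ 0.
  H_2: rank ker ∂_2 − rank ∂_3 = (1 − 1) − 0 = 0, and there is no ∂_3, so H_2 ≅ 0.

H_0 ≅ Z,  H_1 = 0,  H_2 = 0.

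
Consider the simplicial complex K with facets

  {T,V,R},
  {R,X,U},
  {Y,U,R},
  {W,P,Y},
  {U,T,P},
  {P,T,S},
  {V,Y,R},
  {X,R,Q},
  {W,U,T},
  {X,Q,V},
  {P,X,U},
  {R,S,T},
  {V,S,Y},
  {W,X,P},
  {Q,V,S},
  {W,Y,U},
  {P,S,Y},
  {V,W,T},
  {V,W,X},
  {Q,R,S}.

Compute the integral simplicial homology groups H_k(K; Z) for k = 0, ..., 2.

We work with the vertex ordering P < Q < R < S < T < U < V < W < X < Y. The simplices of K, each written with vertices in increasing order, are:

  0-simplices (10): P, Q, R, S, T, U, V, W, X, Y
  1-simplices (30): PS, PT, PU, PW, PX, PY, QR, QS, QV, QX, RS, RT, RU, RV, RX, RY, ST, SV, SY, TU, TV, TW, UW, UX, UY, VW, VX, VY, WX, WY
  2-simplices (20): PST, PSY, PTU, PUX, PWX, PWY, QRS, QRX, QSV, QVX, RST, RTV, RUX, RUY, RVY, SVY, TUW, TVW, UWY, VWX

giving chain groups C_0 ≅ Z^10, C_1 ≅ Z^30, C_2 ≅ Z^20.

∂_1: C_1 → C_0 is given by ∂[p,q] = [q] − [p]. For instance
  ∂SV = V − S.
The 10×30 boundary matrix has rank 9 and Smith normal form diag(1,1,1,1,1,1,1,1,1).

Boundary ∂_2: C_2 → C_1 sends each 2-simplex [p,q,r] to [q,r] − [p,r] + [p,q]. For instance
  ∂QVX = VX − QX + QV,
  ∂RVY = VY − RY + RV.
As a 30×20 matrix over Z this has rank 20, with invariant factors (1,1,1,1,1,1,1,1,1,1,1,1,1,1,1,1,1,1,1,2).

Now H_k = ker ∂_k / im ∂_{k+1}, so:

  H_0: rank C_0 − rank ∂_1 = 10 − 9 = 1, and the invariant factors of ∂_1 are all 1, so H_0 ≅ Z.
  H_1: rank ker ∂_1 − rank ∂_2 = (30 − 9) − 20 = 1, and ∂_2 has invariant factor 2 > 1, so H_1 ≅ Z ⊕ Z/2Z.
  H_2: rank ker ∂_2 − rank ∂_3 = (20 − 20) − 0 = 0, and there is no ∂_3, so H_2 ≅ 0.

(K is a triangulation of the Klein bottle.)

H_0 = Z,  H_1 = Z ⊕ Z/2Z,  H_2 = 0.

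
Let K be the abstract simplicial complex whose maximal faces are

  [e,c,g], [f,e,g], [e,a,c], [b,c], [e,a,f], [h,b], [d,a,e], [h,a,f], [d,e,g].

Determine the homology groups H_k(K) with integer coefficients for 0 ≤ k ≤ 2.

Fix the vertex order a < b < c < d < e < f < g < h and write every simplex with vertices in increasing order. Then dim K = 2 and the simplices of K are:

  0-simplices (8): a, b, c, d, e, f, g, h
  1-simplices (15): ac, ad, ae, af, ah, bc, bh, ce, cg, de, dg, ef, eg, fg, fh
  2-simplices (7): ace, ade, aef, afh, ceg, deg, efg

giving chain groups C_0 ≅ Z^8, C_1 ≅ Z^15, C_2 ≅ Z^7.

∂_1: C_1 → C_0 is given by ∂[p,q] = [q] − [p]. For instance
  ∂ce = e − c.
This gives a 8×15 integer matrix of rank 7; reducing to Smith normal form yields diagonal entries (1,1,1,1,1,1,1).

The boundary map ∂_2: C_2 → C_1 acts by ∂[p,q,r] = [q,r] − [p,r] + [p,q]. For instance
  ∂aef = ef − af + ae,
  ∂afh = fh − ah + af.
The 15×7 boundary matrix has rank 7 and Smith normal form diag(1,1,1,1,1,1,1).

Now H_k = ker ∂_k / im ∂_{k+1}, so:

  H_0: rank C_0 − rank ∂_1 = 8 − 7 = 1, and the invariant factors of ∂_1 are all 1, so H_0 ≅ Z.
  H_1: rank ker ∂_1 − rank ∂_2 = (15 − 7) − 7 = 1, and the invariant factors of ∂_2 are all 1, so H_1 ≅ Z.
  H_2: rank ker ∂_2 − rank ∂_3 = (7 − 7) − 0 = 0, and there is no ∂_3, so H_2 ≅ 0.

H_0 ≅ Z,  H_1 ≅ Z,  H_2 = 0.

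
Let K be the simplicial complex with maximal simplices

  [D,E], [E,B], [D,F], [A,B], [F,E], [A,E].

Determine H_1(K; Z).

H_1 ≅ Z^2.

We work with the vertex ordering A < B < D < E < F. The simplices of K, each written with vertices in increasing order, are:

  0-simplices (5): A, B, D, E, F
  1-simplices (6): AB, AE, BE, DE, DF, EF

Hence C_0 ≅ Z^5, C_1 ≅ Z^6.

∂_1: C_1 → C_0 maps an edge to its endpoints' difference, ∂[p,q] = q − p.
As a 5×6 matrix over Z this has rank 4, with invariant factors (1,1,1,1).

Computing H_k = (kernel of ∂_k) / (image of ∂_{k+1}):

  H_1: rank ker ∂_1 − rank ∂_2 = (6 − 4) − 0 = 2, and there is no ∂_2, so H_1 = Z^2.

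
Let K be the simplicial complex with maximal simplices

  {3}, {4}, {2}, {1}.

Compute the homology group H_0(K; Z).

Fix the vertex order 1 < 2 < 3 < 4 and write every simplex with vertices in increasing order. Then dim K = 0 and the simplices of K are:

  0-simplices (4): [1], [2], [3], [4]

giving chain groups C_0 ≅ Z^4.

Reading off H_k = ker ∂_k / im ∂_{k+1}:

  H_0: rank C_0 − rank ∂_1 = 4 − 0 = 4, and there is no ∂_1, so H_0 = Z^4.

H_0 ≅ Z^4.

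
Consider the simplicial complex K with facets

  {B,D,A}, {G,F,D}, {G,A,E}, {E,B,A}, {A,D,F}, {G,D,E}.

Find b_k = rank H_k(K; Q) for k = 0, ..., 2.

b_0 = 1, b_1 = 1, b_2 = 0.

We work with the vertex ordering A < B < D < E < F < G. The simplices of K, each written with vertices in increasing order, are:

  0-simplices (6): A, B, D, E, F, G
  1-simplices (12): AB, AD, AE, AF, AG, BD, BE, DE, DF, DG, EG, FG
  2-simplices (6): ABD, ABE, ADF, AEG, DEG, DFG

so the chain groups are C_0 ≅ Z^6, C_1 ≅ Z^12, C_2 ≅ Z^6.

The boundary map ∂_1: C_1 → C_0 is given by ∂[p,q] = [q] − [p].
The resulting 6×12 matrix has rank 5, and its Smith normal form has invariant factors (1,1,1,1,1).

∂_2: C_2 → C_1 acts by ∂[p,q,r] = [q,r] − [p,r] + [p,q]. For instance
  ∂AEG = EG − AG + AE,
  ∂ADF = DF − AF + AD.
The 12×6 boundary matrix has rank 6 and Smith normal form diag(1,1,1,1,1,1).

From H_k ≅ ker(∂_k) / im(∂_{k+1}) we obtain:

  H_0: rank C_0 − rank ∂_1 = 6 − 5 = 1, and the invariant factors of ∂_1 are all 1, so H_0 = Z.
  H_1: rank ker ∂_1 − rank ∂_2 = (12 − 5) − 6 = 1, and the invariant factors of ∂_2 are all 1, so H_1 = Z.
  H_2: rank ker ∂_2 − rank ∂_3 = (6 − 6) − 0 = 0, and there is no ∂_3, so H_2 = 0.

(K is a triangulation of the cylinder S^1 x I.)

Hence the Betti numbers are b_0 = 1, b_1 = 1, b_2 = 0.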